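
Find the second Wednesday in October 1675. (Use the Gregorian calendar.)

October 9, 1675

October 1, 1675 is a Tuesday.
The first Wednesday is therefore October 2 (1 days later).
The second Wednesday is 2 + 1×7 = October 9.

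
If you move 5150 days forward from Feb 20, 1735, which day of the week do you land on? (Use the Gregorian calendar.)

Friday

First find the weekday of Feb 20, 1735. Doomsday rule: the anchor day for the 1700s is Sunday. For year 35: 35÷12 = 2 r 11, and 11÷4 = 2, so 2+11+2 = 15.
Sunday + 15 ≡ Monday — that's 1735's doomsday.
In February the doomsday date is Feb 28 (1735 is not a leap year).
Feb 20 is 8 days before Feb 28; 8 mod 7 = 1, so Monday − 1 = Sunday.
5150 mod 7 = 5, so 5150 days after a Sunday is Sunday + 5 = Friday.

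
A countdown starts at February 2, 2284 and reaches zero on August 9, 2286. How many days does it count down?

Feb 2, 2284 → Feb 2, 2285: 366 days (Feb 29, 2284 is in that span).
Feb 2, 2285 → Feb 2, 2286: 365 days.
Feb 2, 2286 → Mar 2, 2286: 28 days (February has 28).
Mar 2, 2286 → Apr 2, 2286: 31 days (March has 31).
Apr 2, 2286 → May 2, 2286: 30 days (April has 30).
May 2, 2286 → Jun 2, 2286: 31 days (May has 31).
Jun 2, 2286 → Jul 2, 2286: 30 days (June has 30).
Jul 2, 2286 → Aug 2, 2286: 31 days (July has 31).
Aug 2, 2286 → Aug 9, 2286: 7 days.
Total: 919 days.

919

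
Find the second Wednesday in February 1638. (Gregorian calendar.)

February 1, 1638 is a Monday.
The first Wednesday is therefore February 3 (2 days later).
The second Wednesday is 3 + 1×7 = February 10.

February 10, 1638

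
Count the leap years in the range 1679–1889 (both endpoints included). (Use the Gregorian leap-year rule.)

51

Multiples of 4 in [1679,1889]: 53.
Of those, multiples of 100: 2 (not leap unless ÷400).
Multiples of 400: 0.
Leap years = 53 − 2 + 0 = 51.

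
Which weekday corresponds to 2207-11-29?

Sunday

Doomsday rule: the anchor day for the 2200s is Friday. For year 07: 7÷12 = 0 r 7, and 7÷4 = 1, so 0+7+1 = 8.
Friday + 8 ≡ Saturday — that's 2207's doomsday.
In November the doomsday date is Nov 7.
Nov 29 is 22 days after Nov 7; 22 mod 7 = 1, so Saturday + 1 = Sunday.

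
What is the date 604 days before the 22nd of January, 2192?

May 28, 2190

−365 (one year) → Jan 22, 2191 (239 left).
−22 → Dec 31, 2190 (end of Dec, 31 days; 217 left).
−31 → Nov 30, 2190 (end of Nov, 30 days; 186 left).
−30 → Oct 31, 2190 (end of Oct, 31 days; 156 left).
−31 → Sep 30, 2190 (end of Sep, 30 days; 125 left).
−30 → Aug 31, 2190 (end of Aug, 31 days; 95 left).
−31 → Jul 31, 2190 (end of Jul, 31 days; 64 left).
−31 → Jun 30, 2190 (end of Jun, 30 days; 33 left).
−30 → May 31, 2190 (end of May, 31 days; 3 left).
−3 → May 28, 2190.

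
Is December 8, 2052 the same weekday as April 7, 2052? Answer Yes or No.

Yes

From Apr 7, 2052 to Dec 8, 2052 is 245 days.
245 mod 7 = 0, so they are the same weekday.
(Apr 7, 2052 is a Sunday; Dec 8, 2052 is a Sunday.)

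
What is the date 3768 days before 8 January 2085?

September 15, 2074

−366 (one year; includes Feb 29, 2084) → Jan 8, 2084 (3402 left).
−365 (one year) → Jan 8, 2083 (3037 left).
−365 (one year) → Jan 8, 2082 (2672 left).
−365 (one year) → Jan 8, 2081 (2307 left).
−366 (one year; includes Feb 29, 2080) → Jan 8, 2080 (1941 left).
−365 (one year) → Jan 8, 2079 (1576 left).
−365 (one year) → Jan 8, 2078 (1211 left).
−365 (one year) → Jan 8, 2077 (846 left).
−366 (one year; includes Feb 29, 2076) → Jan 8, 2076 (480 left).
−365 (one year) → Jan 8, 2075 (115 left).
−8 → Dec 31, 2074 (end of Dec, 31 days; 107 left).
−31 → Nov 30, 2074 (end of Nov, 30 days; 76 left).
−30 → Oct 31, 2074 (end of Oct, 31 days; 46 left).
−31 → Sep 30, 2074 (end of Sep, 30 days; 15 left).
−15 → Sep 15, 2074.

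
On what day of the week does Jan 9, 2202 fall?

Saturday

Doomsday rule: the anchor day for the 2200s is Friday. For year 02: 2÷12 = 0 r 2, and 2÷4 = 0, so 0+2+0 = 2.
Friday + 2 ≡ Sunday — that's 2202's doomsday.
In January the doomsday date is Jan 3 (2202 is not a leap year).
Jan 9 is 6 days after Jan 3; 6 mod 7 = 6, so Sunday + 6 = Saturday.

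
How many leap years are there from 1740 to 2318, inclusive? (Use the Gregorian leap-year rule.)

140

Multiples of 4 in [1740,2318]: 145.
Of those, multiples of 100: 6 (not leap unless ÷400).
Multiples of 400: 1.
Leap years = 145 − 6 + 1 = 140.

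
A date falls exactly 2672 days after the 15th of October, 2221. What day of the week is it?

Oct 15, 2221 is a Monday.
2672 mod 7 = 5, so 2672 days after a Monday is Monday + 5 = Saturday.

Saturday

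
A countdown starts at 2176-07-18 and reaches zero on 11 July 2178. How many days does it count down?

Jul 18, 2176 → Jul 18, 2177: 365 days.
Jul 18, 2177 → Aug 18, 2177: 31 days (July has 31).
Aug 18, 2177 → Sep 18, 2177: 31 days (August has 31).
Sep 18, 2177 → Oct 18, 2177: 30 days (September has 30).
Oct 18, 2177 → Nov 18, 2177: 31 days (October has 31).
Nov 18, 2177 → Dec 18, 2177: 30 days (November has 30).
Dec 18, 2177 → Jan 18, 2178: 31 days (December has 31).
Jan 18, 2178 → Feb 18, 2178: 31 days (January has 31).
Feb 18, 2178 → Mar 18, 2178: 28 days (February has 28).
Mar 18, 2178 → Apr 18, 2178: 31 days (March has 31).
Apr 18, 2178 → May 18, 2178: 30 days (April has 30).
May 18, 2178 → Jun 18, 2178: 31 days (May has 31).
Jun 18, 2178 → Jul 11, 2178: 23 days.
Total: 723 days.

723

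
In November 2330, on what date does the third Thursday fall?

November 20, 2330

November 1, 2330 is a Saturday.
The first Thursday is therefore November 6 (5 days later).
The third Thursday is 6 + 2×7 = November 20.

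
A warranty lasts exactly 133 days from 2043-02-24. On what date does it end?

July 7, 2043

Feb has 28 days: +5 → Mar 1, 2043 (128 left).
Mar has 31 days: +31 → Apr 1, 2043 (97 left).
Apr has 30 days: +30 → May 1, 2043 (67 left).
May has 31 days: +31 → Jun 1, 2043 (36 left).
Jun has 30 days: +30 → Jul 1, 2043 (6 left).
+6 → Jul 7, 2043.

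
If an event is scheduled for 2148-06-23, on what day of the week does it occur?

Doomsday rule: the anchor day for the 2100s is Sunday. For year 48: 48÷12 = 4 r 0, and 0÷4 = 0, so 4+0+0 = 4.
Sunday + 4 ≡ Thursday — that's 2148's doomsday.
In June the doomsday date is Jun 6.
Jun 23 is 17 days after Jun 6; 17 mod 7 = 3, so Thursday + 3 = Sunday.

Sunday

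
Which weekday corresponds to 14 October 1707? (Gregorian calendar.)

Friday

Doomsday rule: the anchor day for the 1700s is Sunday. For year 07: 7÷12 = 0 r 7, and 7÷4 = 1, so 0+7+1 = 8.
Sunday + 8 ≡ Monday — that's 1707's doomsday.
In October the doomsday date is Oct 10.
Oct 14 is 4 days after Oct 10; 4 mod 7 = 4, so Monday + 4 = Friday.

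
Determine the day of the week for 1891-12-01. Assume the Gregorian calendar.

Tuesday

January 1, 1891 is a Thursday.
Jan 1, 1891 → Feb 1, 1891: 31 days (January has 31).
Feb 1, 1891 → Mar 1, 1891: 28 days (February has 28).
Mar 1, 1891 → Apr 1, 1891: 31 days (March has 31).
Apr 1, 1891 → May 1, 1891: 30 days (April has 30).
May 1, 1891 → Jun 1, 1891: 31 days (May has 31).
Jun 1, 1891 → Jul 1, 1891: 30 days (June has 30).
Jul 1, 1891 → Aug 1, 1891: 31 days (July has 31).
Aug 1, 1891 → Sep 1, 1891: 31 days (August has 31).
Sep 1, 1891 → Oct 1, 1891: 30 days (September has 30).
Oct 1, 1891 → Nov 1, 1891: 31 days (October has 31).
Nov 1, 1891 → Dec 1, 1891: 30 days.
Total: 334 days.
334 mod 7 = 5, so Thursday + 5 = Tuesday.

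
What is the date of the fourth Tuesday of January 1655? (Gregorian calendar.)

January 26, 1655

January 1, 1655 is a Friday.
The first Tuesday is therefore January 5 (4 days later).
The fourth Tuesday is 5 + 3×7 = January 26.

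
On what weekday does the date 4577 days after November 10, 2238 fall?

Friday

Nov 10, 2238 is a Saturday.
4577 mod 7 = 6, so 4577 days after a Saturday is Saturday + 6 = Friday.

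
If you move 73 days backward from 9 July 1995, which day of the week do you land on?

First find the weekday of Jul 9, 1995. Doomsday rule: the anchor day for the 1900s is Wednesday. For year 95: 95÷12 = 7 r 11, and 11÷4 = 2, so 7+11+2 = 20.
Wednesday + 20 ≡ Tuesday — that's 1995's doomsday.
In July the doomsday date is Jul 11.
Jul 9 is 2 days before Jul 11; 2 mod 7 = 2, so Tuesday − 2 = Sunday.
73 mod 7 = 3, so 73 days before a Sunday is Sunday − 3 = Thursday.

Thursday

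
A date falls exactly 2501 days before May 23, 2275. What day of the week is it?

First find the weekday of May 23, 2275. Doomsday rule: the anchor day for the 2200s is Friday. For year 75: 75÷12 = 6 r 3, and 3÷4 = 0, so 6+3+0 = 9.
Friday + 9 ≡ Sunday — that's 2275's doomsday.
In May the doomsday date is May 9.
May 23 is 14 days after May 9; 14 mod 7 = 0, so Sunday + 0 = Sunday.
2501 mod 7 = 2, so 2501 days before a Sunday is Sunday − 2 = Friday.

Friday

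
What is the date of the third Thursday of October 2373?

October 1, 2373 is a Monday.
The first Thursday is therefore October 4 (3 days later).
The third Thursday is 4 + 2×7 = October 18.

October 18, 2373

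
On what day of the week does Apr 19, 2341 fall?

Doomsday rule: the anchor day for the 2300s is Wednesday. For year 41: 41÷12 = 3 r 5, and 5÷4 = 1, so 3+5+1 = 9.
Wednesday + 9 ≡ Friday — that's 2341's doomsday.
In April the doomsday date is Apr 4.
Apr 19 is 15 days after Apr 4; 15 mod 7 = 1, so Friday + 1 = Saturday.

Saturday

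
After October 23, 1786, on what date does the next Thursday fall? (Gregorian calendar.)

Oct 23, 1786 is a Monday.
From Monday to the next Thursday is 3 days.
Oct 23, 1786 + 3 = Oct 26, 1786.

October 26, 1786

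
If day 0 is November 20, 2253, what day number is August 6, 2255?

624

Nov 20, 2253 → Nov 20, 2254: 365 days.
Nov 20, 2254 → Dec 20, 2254: 30 days (November has 30).
Dec 20, 2254 → Jan 20, 2255: 31 days (December has 31).
Jan 20, 2255 → Feb 20, 2255: 31 days (January has 31).
Feb 20, 2255 → Mar 20, 2255: 28 days (February has 28).
Mar 20, 2255 → Apr 20, 2255: 31 days (March has 31).
Apr 20, 2255 → May 20, 2255: 30 days (April has 30).
May 20, 2255 → Jun 20, 2255: 31 days (May has 31).
Jun 20, 2255 → Jul 20, 2255: 30 days (June has 30).
Jul 20, 2255 → Aug 6, 2255: 17 days.
Total: 624 days.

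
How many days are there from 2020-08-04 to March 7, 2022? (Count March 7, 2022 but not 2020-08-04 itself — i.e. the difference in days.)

Aug 4, 2020 → Aug 4, 2021: 365 days.
Aug 4, 2021 → Sep 4, 2021: 31 days (August has 31).
Sep 4, 2021 → Oct 4, 2021: 30 days (September has 30).
Oct 4, 2021 → Nov 4, 2021: 31 days (October has 31).
Nov 4, 2021 → Dec 4, 2021: 30 days (November has 30).
Dec 4, 2021 → Jan 4, 2022: 31 days (December has 31).
Jan 4, 2022 → Feb 4, 2022: 31 days (January has 31).
Feb 4, 2022 → Mar 4, 2022: 28 days (February has 28).
Mar 4, 2022 → Mar 7, 2022: 3 days.
Total: 580 days.

580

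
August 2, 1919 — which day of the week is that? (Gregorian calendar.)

Saturday

January 1, 1919 is a Wednesday.
Jan 1, 1919 → Feb 1, 1919: 31 days (January has 31).
Feb 1, 1919 → Mar 1, 1919: 28 days (February has 28).
Mar 1, 1919 → Apr 1, 1919: 31 days (March has 31).
Apr 1, 1919 → May 1, 1919: 30 days (April has 30).
May 1, 1919 → Jun 1, 1919: 31 days (May has 31).
Jun 1, 1919 → Jul 1, 1919: 30 days (June has 30).
Jul 1, 1919 → Aug 1, 1919: 31 days (July has 31).
Aug 1, 1919 → Aug 2, 1919: 1 days.
Total: 213 days.
213 mod 7 = 3, so Wednesday + 3 = Saturday.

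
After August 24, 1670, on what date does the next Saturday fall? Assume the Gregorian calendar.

August 30, 1670

Aug 24, 1670 is a Sunday.
From Sunday to the next Saturday is 6 days.
Aug 24, 1670 + 6 = Aug 30, 1670.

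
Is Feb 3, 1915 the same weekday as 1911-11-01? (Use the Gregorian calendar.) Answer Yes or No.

From Nov 1, 1911 to Feb 3, 1915 is 1190 days.
1190 mod 7 = 0, so they are the same weekday.
(Nov 1, 1911 is a Wednesday; Feb 3, 1915 is a Wednesday.)

Yes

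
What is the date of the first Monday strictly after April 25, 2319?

April 28, 2319

Apr 25, 2319 is a Friday.
From Friday to the next Monday is 3 days.
Apr 25, 2319 + 3 = Apr 28, 2319.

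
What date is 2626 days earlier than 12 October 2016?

−366 (one year; includes Feb 29, 2016) → Oct 12, 2015 (2260 left).
−365 (one year) → Oct 12, 2014 (1895 left).
−365 (one year) → Oct 12, 2013 (1530 left).
−365 (one year) → Oct 12, 2012 (1165 left).
−366 (one year; includes Feb 29, 2012) → Oct 12, 2011 (799 left).
−365 (one year) → Oct 12, 2010 (434 left).
−365 (one year) → Oct 12, 2009 (69 left).
−12 → Sep 30, 2009 (end of Sep, 30 days; 57 left).
−30 → Aug 31, 2009 (end of Aug, 31 days; 27 left).
−27 → Aug 4, 2009.

August 4, 2009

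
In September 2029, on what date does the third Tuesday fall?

September 1, 2029 is a Saturday.
The first Tuesday is therefore September 4 (3 days later).
The third Tuesday is 4 + 2×7 = September 18.

September 18, 2029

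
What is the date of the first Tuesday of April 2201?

April 7, 2201

April 1, 2201 is a Wednesday.
The first Tuesday is therefore April 7 (6 days later).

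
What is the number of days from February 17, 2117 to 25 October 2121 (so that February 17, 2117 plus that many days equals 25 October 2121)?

1711

Feb 17, 2117 → Feb 17, 2118: 365 days.
Feb 17, 2118 → Feb 17, 2119: 365 days.
Feb 17, 2119 → Feb 17, 2120: 365 days.
Feb 17, 2120 → Feb 17, 2121: 366 days (Feb 29, 2120 is in that span).
Feb 17, 2121 → Mar 17, 2121: 28 days (February has 28).
Mar 17, 2121 → Apr 17, 2121: 31 days (March has 31).
Apr 17, 2121 → May 17, 2121: 30 days (April has 30).
May 17, 2121 → Jun 17, 2121: 31 days (May has 31).
Jun 17, 2121 → Jul 17, 2121: 30 days (June has 30).
Jul 17, 2121 → Aug 17, 2121: 31 days (July has 31).
Aug 17, 2121 → Sep 17, 2121: 31 days (August has 31).
Sep 17, 2121 → Oct 17, 2121: 30 days (September has 30).
Oct 17, 2121 → Oct 25, 2121: 8 days.
Total: 1711 days.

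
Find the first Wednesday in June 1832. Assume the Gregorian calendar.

June 1, 1832 is a Friday.
The first Wednesday is therefore June 6 (5 days later).

June 6, 1832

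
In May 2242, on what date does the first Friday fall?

May 6, 2242

May 1, 2242 is a Sunday.
The first Friday is therefore May 6 (5 days later).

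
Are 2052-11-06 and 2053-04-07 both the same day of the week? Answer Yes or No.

From Nov 6, 2052 to Apr 7, 2053 is 152 days.
152 mod 7 = 5, so they are different weekdays.
(Nov 6, 2052 is a Wednesday; Apr 7, 2053 is a Monday.)

No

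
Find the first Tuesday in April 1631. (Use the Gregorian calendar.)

April 1, 1631

April 1, 1631 is a Tuesday.
The first Tuesday is therefore April 1 (same day).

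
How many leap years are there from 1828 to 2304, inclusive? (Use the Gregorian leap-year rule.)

116

Multiples of 4 in [1828,2304]: 120.
Of those, multiples of 100: 5 (not leap unless ÷400).
Multiples of 400: 1.
Leap years = 120 − 5 + 1 = 116.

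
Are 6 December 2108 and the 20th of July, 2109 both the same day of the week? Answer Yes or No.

From Dec 6, 2108 to Jul 20, 2109 is 226 days.
226 mod 7 = 2, so they are different weekdays.
(Dec 6, 2108 is a Thursday; Jul 20, 2109 is a Saturday.)

No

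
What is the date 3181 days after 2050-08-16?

May 2, 2059

+365 (one year) → Aug 16, 2051 (2816 left).
+366 (one year; includes Feb 29, 2052) → Aug 16, 2052 (2450 left).
+365 (one year) → Aug 16, 2053 (2085 left).
+365 (one year) → Aug 16, 2054 (1720 left).
+365 (one year) → Aug 16, 2055 (1355 left).
+366 (one year; includes Feb 29, 2056) → Aug 16, 2056 (989 left).
+365 (one year) → Aug 16, 2057 (624 left).
+365 (one year) → Aug 16, 2058 (259 left).
Aug has 31 days: +16 → Sep 1, 2058 (243 left).
Sep has 30 days: +30 → Oct 1, 2058 (213 left).
Oct has 31 days: +31 → Nov 1, 2058 (182 left).
Nov has 30 days: +30 → Dec 1, 2058 (152 left).
Dec has 31 days: +31 → Jan 1, 2059 (121 left).
Jan has 31 days: +31 → Feb 1, 2059 (90 left).
Feb has 28 days: +28 → Mar 1, 2059 (62 left).
Mar has 31 days: +31 → Apr 1, 2059 (31 left).
Apr has 30 days: +30 → May 1, 2059 (1 left).
+1 → May 2, 2059.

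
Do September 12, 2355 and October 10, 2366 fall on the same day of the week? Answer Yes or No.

From Sep 12, 2355 to Oct 10, 2366 is 4046 days.
4046 mod 7 = 0, so they are the same weekday.
(Sep 12, 2355 is a Monday; Oct 10, 2366 is a Monday.)

Yes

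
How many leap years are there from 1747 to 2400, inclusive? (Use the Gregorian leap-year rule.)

Multiples of 4 in [1747,2400]: 164.
Of those, multiples of 100: 7 (not leap unless ÷400).
Multiples of 400: 2.
Leap years = 164 − 7 + 2 = 159.

159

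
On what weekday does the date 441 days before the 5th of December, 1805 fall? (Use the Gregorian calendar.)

Dec 5, 1805 is a Thursday.
441 mod 7 = 0, so 441 days before a Thursday is Thursday − 0 = Thursday.

Thursday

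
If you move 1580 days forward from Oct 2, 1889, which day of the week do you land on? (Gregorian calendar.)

Oct 2, 1889 is a Wednesday.
1580 mod 7 = 5, so 1580 days after a Wednesday is Wednesday + 5 = Monday.

Monday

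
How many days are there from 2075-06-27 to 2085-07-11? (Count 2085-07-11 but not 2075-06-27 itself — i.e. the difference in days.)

3667

Jun 27, 2075 → Jun 27, 2076: 366 days (Feb 29, 2076 is in that span).
Jun 27, 2076 → Jun 27, 2077: 365 days.
Jun 27, 2077 → Jun 27, 2078: 365 days.
Jun 27, 2078 → Jun 27, 2079: 365 days.
Jun 27, 2079 → Jun 27, 2080: 366 days (Feb 29, 2080 is in that span).
Jun 27, 2080 → Jun 27, 2081: 365 days.
Jun 27, 2081 → Jun 27, 2082: 365 days.
Jun 27, 2082 → Jun 27, 2083: 365 days.
Jun 27, 2083 → Jun 27, 2084: 366 days (Feb 29, 2084 is in that span).
Jun 27, 2084 → Jul 27, 2084: 30 days (June has 30).
Jul 27, 2084 → Aug 27, 2084: 31 days (July has 31).
Aug 27, 2084 → Sep 27, 2084: 31 days (August has 31).
Sep 27, 2084 → Oct 27, 2084: 30 days (September has 30).
Oct 27, 2084 → Nov 27, 2084: 31 days (October has 31).
Nov 27, 2084 → Dec 27, 2084: 30 days (November has 30).
Dec 27, 2084 → Jan 27, 2085: 31 days (December has 31).
Jan 27, 2085 → Feb 27, 2085: 31 days (January has 31).
Feb 27, 2085 → Mar 27, 2085: 28 days (February has 28).
Mar 27, 2085 → Apr 27, 2085: 31 days (March has 31).
Apr 27, 2085 → May 27, 2085: 30 days (April has 30).
May 27, 2085 → Jun 27, 2085: 31 days (May has 31).
Jun 27, 2085 → Jul 11, 2085: 14 days.
Total: 3667 days.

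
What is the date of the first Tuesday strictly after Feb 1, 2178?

Feb 1, 2178 is a Sunday.
From Sunday to the next Tuesday is 2 days.
Feb 1, 2178 + 2 = Feb 3, 2178.

February 3, 2178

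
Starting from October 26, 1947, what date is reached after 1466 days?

+366 (one year; includes Feb 29, 1948) → Oct 26, 1948 (1100 left).
+365 (one year) → Oct 26, 1949 (735 left).
+365 (one year) → Oct 26, 1950 (370 left).
Oct has 31 days: +6 → Nov 1, 1950 (364 left).
Nov has 30 days: +30 → Dec 1, 1950 (334 left).
Dec has 31 days: +31 → Jan 1, 1951 (303 left).
Jan has 31 days: +31 → Feb 1, 1951 (272 left).
Feb has 28 days: +28 → Mar 1, 1951 (244 left).
Mar has 31 days: +31 → Apr 1, 1951 (213 left).
Apr has 30 days: +30 → May 1, 1951 (183 left).
May has 31 days: +31 → Jun 1, 1951 (152 left).
Jun has 30 days: +30 → Jul 1, 1951 (122 left).
Jul has 31 days: +31 → Aug 1, 1951 (91 left).
Aug has 31 days: +31 → Sep 1, 1951 (60 left).
Sep has 30 days: +30 → Oct 1, 1951 (30 left).
+30 → Oct 31, 1951.

October 31, 1951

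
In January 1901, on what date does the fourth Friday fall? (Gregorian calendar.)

January 1, 1901 is a Tuesday.
The first Friday is therefore January 4 (3 days later).
The fourth Friday is 4 + 3×7 = January 25.

January 25, 1901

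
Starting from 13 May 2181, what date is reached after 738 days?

May 21, 2183

+365 (one year) → May 13, 2182 (373 left).
May has 31 days: +19 → Jun 1, 2182 (354 left).
Jun has 30 days: +30 → Jul 1, 2182 (324 left).
Jul has 31 days: +31 → Aug 1, 2182 (293 left).
Aug has 31 days: +31 → Sep 1, 2182 (262 left).
Sep has 30 days: +30 → Oct 1, 2182 (232 left).
Oct has 31 days: +31 → Nov 1, 2182 (201 left).
Nov has 30 days: +30 → Dec 1, 2182 (171 left).
Dec has 31 days: +31 → Jan 1, 2183 (140 left).
Jan has 31 days: +31 → Feb 1, 2183 (109 left).
Feb has 28 days: +28 → Mar 1, 2183 (81 left).
Mar has 31 days: +31 → Apr 1, 2183 (50 left).
Apr has 30 days: +30 → May 1, 2183 (20 left).
+20 → May 21, 2183.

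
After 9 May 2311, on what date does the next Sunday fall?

May 9, 2311 is a Tuesday.
From Tuesday to the next Sunday is 5 days.
May 9, 2311 + 5 = May 14, 2311.

May 14, 2311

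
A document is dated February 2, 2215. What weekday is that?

Doomsday rule: the anchor day for the 2200s is Friday. For year 15: 15÷12 = 1 r 3, and 3÷4 = 0, so 1+3+0 = 4.
Friday + 4 ≡ Tuesday — that's 2215's doomsday.
In February the doomsday date is Feb 28 (2215 is not a leap year).
Feb 2 is 26 days before Feb 28; 26 mod 7 = 5, so Tuesday − 5 = Thursday.

Thursday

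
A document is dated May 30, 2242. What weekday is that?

Monday

January 1, 2242 is a Saturday.
Jan 1, 2242 → Feb 1, 2242: 31 days (January has 31).
Feb 1, 2242 → Mar 1, 2242: 28 days (February has 28).
Mar 1, 2242 → Apr 1, 2242: 31 days (March has 31).
Apr 1, 2242 → May 1, 2242: 30 days (April has 30).
May 1, 2242 → May 30, 2242: 29 days.
Total: 149 days.
149 mod 7 = 2, so Saturday + 2 = Monday.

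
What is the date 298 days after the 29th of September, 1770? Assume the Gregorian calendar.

July 24, 1771

Sep has 30 days: +2 → Oct 1, 1770 (296 left).
Oct has 31 days: +31 → Nov 1, 1770 (265 left).
Nov has 30 days: +30 → Dec 1, 1770 (235 left).
Dec has 31 days: +31 → Jan 1, 1771 (204 left).
Jan has 31 days: +31 → Feb 1, 1771 (173 left).
Feb has 28 days: +28 → Mar 1, 1771 (145 left).
Mar has 31 days: +31 → Apr 1, 1771 (114 left).
Apr has 30 days: +30 → May 1, 1771 (84 left).
May has 31 days: +31 → Jun 1, 1771 (53 left).
Jun has 30 days: +30 → Jul 1, 1771 (23 left).
+23 → Jul 24, 1771.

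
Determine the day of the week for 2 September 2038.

January 1, 2038 is a Friday.
Jan 1, 2038 → Feb 1, 2038: 31 days (January has 31).
Feb 1, 2038 → Mar 1, 2038: 28 days (February has 28).
Mar 1, 2038 → Apr 1, 2038: 31 days (March has 31).
Apr 1, 2038 → May 1, 2038: 30 days (April has 30).
May 1, 2038 → Jun 1, 2038: 31 days (May has 31).
Jun 1, 2038 → Jul 1, 2038: 30 days (June has 30).
Jul 1, 2038 → Aug 1, 2038: 31 days (July has 31).
Aug 1, 2038 → Sep 1, 2038: 31 days (August has 31).
Sep 1, 2038 → Sep 2, 2038: 1 days.
Total: 244 days.
244 mod 7 = 6, so Friday + 6 = Thursday.

Thursday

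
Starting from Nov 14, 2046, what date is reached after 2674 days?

March 11, 2054

+365 (one year) → Nov 14, 2047 (2309 left).
+366 (one year; includes Feb 29, 2048) → Nov 14, 2048 (1943 left).
+365 (one year) → Nov 14, 2049 (1578 left).
+365 (one year) → Nov 14, 2050 (1213 left).
+365 (one year) → Nov 14, 2051 (848 left).
+366 (one year; includes Feb 29, 2052) → Nov 14, 2052 (482 left).
+365 (one year) → Nov 14, 2053 (117 left).
Nov has 30 days: +17 → Dec 1, 2053 (100 left).
Dec has 31 days: +31 → Jan 1, 2054 (69 left).
Jan has 31 days: +31 → Feb 1, 2054 (38 left).
Feb has 28 days: +28 → Mar 1, 2054 (10 left).
+10 → Mar 11, 2054.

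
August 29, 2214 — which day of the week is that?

Monday

Doomsday rule: the anchor day for the 2200s is Friday. For year 14: 14÷12 = 1 r 2, and 2÷4 = 0, so 1+2+0 = 3.
Friday + 3 ≡ Monday — that's 2214's doomsday.
In August the doomsday date is Aug 8.
Aug 29 is 21 days after Aug 8; 21 mod 7 = 0, so Monday + 0 = Monday.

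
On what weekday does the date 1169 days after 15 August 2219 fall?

First find the weekday of Aug 15, 2219. Doomsday rule: the anchor day for the 2200s is Friday. For year 19: 19÷12 = 1 r 7, and 7÷4 = 1, so 1+7+1 = 9.
Friday + 9 ≡ Sunday — that's 2219's doomsday.
In August the doomsday date is Aug 8.
Aug 15 is 7 days after Aug 8; 7 mod 7 = 0, so Sunday + 0 = Sunday.
1169 mod 7 = 0, so 1169 days after a Sunday is Sunday + 0 = Sunday.

Sunday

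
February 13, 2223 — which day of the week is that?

Thursday

Doomsday rule: the anchor day for the 2200s is Friday. For year 23: 23÷12 = 1 r 11, and 11÷4 = 2, so 1+11+2 = 14.
Friday + 14 ≡ Friday — that's 2223's doomsday.
In February the doomsday date is Feb 28 (2223 is not a leap year).
Feb 13 is 15 days before Feb 28; 15 mod 7 = 1, so Friday − 1 = Thursday.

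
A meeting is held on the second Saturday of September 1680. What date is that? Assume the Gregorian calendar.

September 14, 1680

September 1, 1680 is a Sunday.
The first Saturday is therefore September 7 (6 days later).
The second Saturday is 7 + 1×7 = September 14.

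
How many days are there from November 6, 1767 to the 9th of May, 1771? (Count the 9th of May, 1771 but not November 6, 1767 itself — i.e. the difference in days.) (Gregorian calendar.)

1280

Nov 6, 1767 → Nov 6, 1768: 366 days (Feb 29, 1768 is in that span).
Nov 6, 1768 → Nov 6, 1769: 365 days.
Nov 6, 1769 → Nov 6, 1770: 365 days.
Nov 6, 1770 → Dec 6, 1770: 30 days (November has 30).
Dec 6, 1770 → Jan 6, 1771: 31 days (December has 31).
Jan 6, 1771 → Feb 6, 1771: 31 days (January has 31).
Feb 6, 1771 → Mar 6, 1771: 28 days (February has 28).
Mar 6, 1771 → Apr 6, 1771: 31 days (March has 31).
Apr 6, 1771 → May 6, 1771: 30 days (April has 30).
May 6, 1771 → May 9, 1771: 3 days.
Total: 1280 days.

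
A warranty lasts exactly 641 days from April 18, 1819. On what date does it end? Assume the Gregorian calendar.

January 18, 1821

+366 (one year; includes Feb 29, 1820) → Apr 18, 1820 (275 left).
Apr has 30 days: +13 → May 1, 1820 (262 left).
May has 31 days: +31 → Jun 1, 1820 (231 left).
Jun has 30 days: +30 → Jul 1, 1820 (201 left).
Jul has 31 days: +31 → Aug 1, 1820 (170 left).
Aug has 31 days: +31 → Sep 1, 1820 (139 left).
Sep has 30 days: +30 → Oct 1, 1820 (109 left).
Oct has 31 days: +31 → Nov 1, 1820 (78 left).
Nov has 30 days: +30 → Dec 1, 1820 (48 left).
Dec has 31 days: +31 → Jan 1, 1821 (17 left).
+17 → Jan 18, 1821.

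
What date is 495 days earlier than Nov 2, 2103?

June 25, 2102

−365 (one year) → Nov 2, 2102 (130 left).
−2 → Oct 31, 2102 (end of Oct, 31 days; 128 left).
−31 → Sep 30, 2102 (end of Sep, 30 days; 97 left).
−30 → Aug 31, 2102 (end of Aug, 31 days; 67 left).
−31 → Jul 31, 2102 (end of Jul, 31 days; 36 left).
−31 → Jun 30, 2102 (end of Jun, 30 days; 5 left).
−5 → Jun 25, 2102.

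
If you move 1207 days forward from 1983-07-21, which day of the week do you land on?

Sunday

First find the weekday of Jul 21, 1983. Doomsday rule: the anchor day for the 1900s is Wednesday. For year 83: 83÷12 = 6 r 11, and 11÷4 = 2, so 6+11+2 = 19.
Wednesday + 19 ≡ Monday — that's 1983's doomsday.
In July the doomsday date is Jul 11.
Jul 21 is 10 days after Jul 11; 10 mod 7 = 3, so Monday + 3 = Thursday.
1207 mod 7 = 3, so 1207 days after a Thursday is Thursday + 3 = Sunday.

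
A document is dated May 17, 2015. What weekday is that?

January 1, 2015 is a Thursday.
Jan 1, 2015 → Feb 1, 2015: 31 days (January has 31).
Feb 1, 2015 → Mar 1, 2015: 28 days (February has 28).
Mar 1, 2015 → Apr 1, 2015: 31 days (March has 31).
Apr 1, 2015 → May 1, 2015: 30 days (April has 30).
May 1, 2015 → May 17, 2015: 16 days.
Total: 136 days.
136 mod 7 = 3, so Thursday + 3 = Sunday.

Sunday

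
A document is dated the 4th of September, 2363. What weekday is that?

Doomsday rule: the anchor day for the 2300s is Wednesday. For year 63: 63÷12 = 5 r 3, and 3÷4 = 0, so 5+3+0 = 8.
Wednesday + 8 ≡ Thursday — that's 2363's doomsday.
In September the doomsday date is Sep 5.
Sep 4 is 1 day before Sep 5; 1 mod 7 = 1, so Thursday − 1 = Wednesday.

Wednesday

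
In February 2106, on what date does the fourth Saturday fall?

February 27, 2106

February 1, 2106 is a Monday.
The first Saturday is therefore February 6 (5 days later).
The fourth Saturday is 6 + 3×7 = February 27.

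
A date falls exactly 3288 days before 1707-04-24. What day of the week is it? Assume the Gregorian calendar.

First find the weekday of Apr 24, 1707. Doomsday rule: the anchor day for the 1700s is Sunday. For year 07: 7÷12 = 0 r 7, and 7÷4 = 1, so 0+7+1 = 8.
Sunday + 8 ≡ Monday — that's 1707's doomsday.
In April the doomsday date is Apr 4.
Apr 24 is 20 days after Apr 4; 20 mod 7 = 6, so Monday + 6 = Sunday.
3288 mod 7 = 5, so 3288 days before a Sunday is Sunday − 5 = Tuesday.

Tuesday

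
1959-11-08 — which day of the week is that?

Sunday

Doomsday rule: the anchor day for the 1900s is Wednesday. For year 59: 59÷12 = 4 r 11, and 11÷4 = 2, so 4+11+2 = 17.
Wednesday + 17 ≡ Saturday — that's 1959's doomsday.
In November the doomsday date is Nov 7.
Nov 8 is 1 day after Nov 7; 1 mod 7 = 1, so Saturday + 1 = Sunday.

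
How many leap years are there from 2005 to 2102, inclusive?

23

Multiples of 4 in [2005,2102]: 24.
Of those, multiples of 100: 1 (not leap unless ÷400).
Multiples of 400: 0.
Leap years = 24 − 1 + 0 = 23.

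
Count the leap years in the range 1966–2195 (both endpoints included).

Multiples of 4 in [1966,2195]: 57.
Of those, multiples of 100: 2 (not leap unless ÷400).
Multiples of 400: 1.
Leap years = 57 − 2 + 1 = 56.

56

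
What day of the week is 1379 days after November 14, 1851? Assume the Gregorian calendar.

First find the weekday of Nov 14, 1851. Doomsday rule: the anchor day for the 1800s is Friday. For year 51: 51÷12 = 4 r 3, and 3÷4 = 0, so 4+3+0 = 7.
Friday + 7 ≡ Friday — that's 1851's doomsday.
In November the doomsday date is Nov 7.
Nov 14 is 7 days after Nov 7; 7 mod 7 = 0, so Friday + 0 = Friday.
1379 mod 7 = 0, so 1379 days after a Friday is Friday + 0 = Friday.

Friday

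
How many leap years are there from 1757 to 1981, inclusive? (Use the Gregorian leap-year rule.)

54

Multiples of 4 in [1757,1981]: 56.
Of those, multiples of 100: 2 (not leap unless ÷400).
Multiples of 400: 0.
Leap years = 56 − 2 + 0 = 54.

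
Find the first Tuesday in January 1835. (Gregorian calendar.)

January 1, 1835 is a Thursday.
The first Tuesday is therefore January 6 (5 days later).

January 6, 1835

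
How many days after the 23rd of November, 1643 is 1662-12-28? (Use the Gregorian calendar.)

6975

Nov 23, 1643 → Nov 23, 1644: 366 days (Feb 29, 1644 is in that span).
Nov 23, 1644 → Nov 23, 1645: 365 days.
Nov 23, 1645 → Nov 23, 1646: 365 days.
Nov 23, 1646 → Nov 23, 1647: 365 days.
Nov 23, 1647 → Nov 23, 1648: 366 days (Feb 29, 1648 is in that span).
Nov 23, 1648 → Nov 23, 1649: 365 days.
Nov 23, 1649 → Nov 23, 1650: 365 days.
Nov 23, 1650 → Nov 23, 1651: 365 days.
Nov 23, 1651 → Nov 23, 1652: 366 days (Feb 29, 1652 is in that span).
Nov 23, 1652 → Nov 23, 1653: 365 days.
Nov 23, 1653 → Nov 23, 1654: 365 days.
Nov 23, 1654 → Nov 23, 1655: 365 days.
Nov 23, 1655 → Nov 23, 1656: 366 days (Feb 29, 1656 is in that span).
Nov 23, 1656 → Nov 23, 1657: 365 days.
Nov 23, 1657 → Nov 23, 1658: 365 days.
Nov 23, 1658 → Nov 23, 1659: 365 days.
Nov 23, 1659 → Nov 23, 1660: 366 days (Feb 29, 1660 is in that span).
Nov 23, 1660 → Nov 23, 1661: 365 days.
Nov 23, 1661 → Dec 23, 1661: 30 days (November has 30).
Dec 23, 1661 → Jan 23, 1662: 31 days (December has 31).
Jan 23, 1662 → Feb 23, 1662: 31 days (January has 31).
Feb 23, 1662 → Mar 23, 1662: 28 days (February has 28).
Mar 23, 1662 → Apr 23, 1662: 31 days (March has 31).
Apr 23, 1662 → May 23, 1662: 30 days (April has 30).
May 23, 1662 → Jun 23, 1662: 31 days (May has 31).
Jun 23, 1662 → Jul 23, 1662: 30 days (June has 30).
Jul 23, 1662 → Aug 23, 1662: 31 days (July has 31).
Aug 23, 1662 → Sep 23, 1662: 31 days (August has 31).
Sep 23, 1662 → Oct 23, 1662: 30 days (September has 30).
Oct 23, 1662 → Nov 23, 1662: 31 days (October has 31).
Nov 23, 1662 → Dec 23, 1662: 30 days (November has 30).
Dec 23, 1662 → Dec 28, 1662: 5 days.
Total: 6975 days.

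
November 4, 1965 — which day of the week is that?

January 1, 1965 is a Friday.
Jan 1, 1965 → Feb 1, 1965: 31 days (January has 31).
Feb 1, 1965 → Mar 1, 1965: 28 days (February has 28).
Mar 1, 1965 → Apr 1, 1965: 31 days (March has 31).
Apr 1, 1965 → May 1, 1965: 30 days (April has 30).
May 1, 1965 → Jun 1, 1965: 31 days (May has 31).
Jun 1, 1965 → Jul 1, 1965: 30 days (June has 30).
Jul 1, 1965 → Aug 1, 1965: 31 days (July has 31).
Aug 1, 1965 → Sep 1, 1965: 31 days (August has 31).
Sep 1, 1965 → Oct 1, 1965: 30 days (September has 30).
Oct 1, 1965 → Nov 1, 1965: 31 days (October has 31).
Nov 1, 1965 → Nov 4, 1965: 3 days.
Total: 307 days.
307 mod 7 = 6, so Friday + 6 = Thursday.

Thursday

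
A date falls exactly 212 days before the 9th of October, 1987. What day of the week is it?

First find the weekday of Oct 9, 1987. Doomsday rule: the anchor day for the 1900s is Wednesday. For year 87: 87÷12 = 7 r 3, and 3÷4 = 0, so 7+3+0 = 10.
Wednesday + 10 ≡ Saturday — that's 1987's doomsday.
In October the doomsday date is Oct 10.
Oct 9 is 1 day before Oct 10; 1 mod 7 = 1, so Saturday − 1 = Friday.
212 mod 7 = 2, so 212 days before a Friday is Friday − 2 = Wednesday.

Wednesday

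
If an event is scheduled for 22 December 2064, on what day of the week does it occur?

Monday

Doomsday rule: the anchor day for the 2000s is Tuesday. For year 64: 64÷12 = 5 r 4, and 4÷4 = 1, so 5+4+1 = 10.
Tuesday + 10 ≡ Friday — that's 2064's doomsday.
In December the doomsday date is Dec 12.
Dec 22 is 10 days after Dec 12; 10 mod 7 = 3, so Friday + 3 = Monday.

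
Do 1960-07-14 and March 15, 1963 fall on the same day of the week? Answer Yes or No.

No

From Jul 14, 1960 to Mar 15, 1963 is 974 days.
974 mod 7 = 1, so they are different weekdays.
(Jul 14, 1960 is a Thursday; Mar 15, 1963 is a Friday.)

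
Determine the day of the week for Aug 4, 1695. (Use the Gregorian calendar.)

Thursday

Doomsday rule: the anchor day for the 1600s is Tuesday. For year 95: 95÷12 = 7 r 11, and 11÷4 = 2, so 7+11+2 = 20.
Tuesday + 20 ≡ Monday — that's 1695's doomsday.
In August the doomsday date is Aug 8.
Aug 4 is 4 days before Aug 8; 4 mod 7 = 4, so Monday − 4 = Thursday.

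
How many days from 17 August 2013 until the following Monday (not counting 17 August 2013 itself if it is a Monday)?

2

Aug 17, 2013 is a Saturday.
From Saturday to the next Monday is 2 days.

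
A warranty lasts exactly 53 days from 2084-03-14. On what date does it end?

Mar has 31 days: +18 → Apr 1, 2084 (35 left).
Apr has 30 days: +30 → May 1, 2084 (5 left).
+5 → May 6, 2084.

May 6, 2084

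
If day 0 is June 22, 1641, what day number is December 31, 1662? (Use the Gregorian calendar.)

Jun 22, 1641 → Jun 22, 1642: 365 days.
Jun 22, 1642 → Jun 22, 1643: 365 days.
Jun 22, 1643 → Jun 22, 1644: 366 days (Feb 29, 1644 is in that span).
Jun 22, 1644 → Jun 22, 1645: 365 days.
Jun 22, 1645 → Jun 22, 1646: 365 days.
Jun 22, 1646 → Jun 22, 1647: 365 days.
Jun 22, 1647 → Jun 22, 1648: 366 days (Feb 29, 1648 is in that span).
Jun 22, 1648 → Jun 22, 1649: 365 days.
Jun 22, 1649 → Jun 22, 1650: 365 days.
Jun 22, 1650 → Jun 22, 1651: 365 days.
Jun 22, 1651 → Jun 22, 1652: 366 days (Feb 29, 1652 is in that span).
Jun 22, 1652 → Jun 22, 1653: 365 days.
Jun 22, 1653 → Jun 22, 1654: 365 days.
Jun 22, 1654 → Jun 22, 1655: 365 days.
Jun 22, 1655 → Jun 22, 1656: 366 days (Feb 29, 1656 is in that span).
Jun 22, 1656 → Jun 22, 1657: 365 days.
Jun 22, 1657 → Jun 22, 1658: 365 days.
Jun 22, 1658 → Jun 22, 1659: 365 days.
Jun 22, 1659 → Jun 22, 1660: 366 days (Feb 29, 1660 is in that span).
Jun 22, 1660 → Jun 22, 1661: 365 days.
Jun 22, 1661 → Jun 22, 1662: 365 days.
Jun 22, 1662 → Jul 22, 1662: 30 days (June has 30).
Jul 22, 1662 → Aug 22, 1662: 31 days (July has 31).
Aug 22, 1662 → Sep 22, 1662: 31 days (August has 31).
Sep 22, 1662 → Oct 22, 1662: 30 days (September has 30).
Oct 22, 1662 → Nov 22, 1662: 31 days (October has 31).
Nov 22, 1662 → Dec 22, 1662: 30 days (November has 30).
Dec 22, 1662 → Dec 31, 1662: 9 days.
Total: 7862 days.

7862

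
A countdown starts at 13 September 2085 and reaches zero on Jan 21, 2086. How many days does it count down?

130

Sep 13, 2085 → Oct 13, 2085: 30 days (September has 30).
Oct 13, 2085 → Nov 13, 2085: 31 days (October has 31).
Nov 13, 2085 → Dec 13, 2085: 30 days (November has 30).
Dec 13, 2085 → Jan 13, 2086: 31 days (December has 31).
Jan 13, 2086 → Jan 21, 2086: 8 days.
Total: 130 days.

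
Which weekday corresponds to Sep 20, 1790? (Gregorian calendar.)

Doomsday rule: the anchor day for the 1700s is Sunday. For year 90: 90÷12 = 7 r 6, and 6÷4 = 1, so 7+6+1 = 14.
Sunday + 14 ≡ Sunday — that's 1790's doomsday.
In September the doomsday date is Sep 5.
Sep 20 is 15 days after Sep 5; 15 mod 7 = 1, so Sunday + 1 = Monday.

Monday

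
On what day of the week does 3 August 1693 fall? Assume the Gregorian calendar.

Monday

Doomsday rule: the anchor day for the 1600s is Tuesday. For year 93: 93÷12 = 7 r 9, and 9÷4 = 2, so 7+9+2 = 18.
Tuesday + 18 ≡ Saturday — that's 1693's doomsday.
In August the doomsday date is Aug 8.
Aug 3 is 5 days before Aug 8; 5 mod 7 = 5, so Saturday − 5 = Monday.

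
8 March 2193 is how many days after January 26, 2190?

Jan 26, 2190 → Jan 26, 2191: 365 days.
Jan 26, 2191 → Jan 26, 2192: 365 days.
Jan 26, 2192 → Jan 26, 2193: 366 days (Feb 29, 2192 is in that span).
Jan 26, 2193 → Feb 26, 2193: 31 days (January has 31).
Feb 26, 2193 → Mar 8, 2193: 10 days.
Total: 1137 days.

1137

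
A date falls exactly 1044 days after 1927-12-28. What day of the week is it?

First find the weekday of Dec 28, 1927. Doomsday rule: the anchor day for the 1900s is Wednesday. For year 27: 27÷12 = 2 r 3, and 3÷4 = 0, so 2+3+0 = 5.
Wednesday + 5 ≡ Monday — that's 1927's doomsday.
In December the doomsday date is Dec 12.
Dec 28 is 16 days after Dec 12; 16 mod 7 = 2, so Monday + 2 = Wednesday.
1044 mod 7 = 1, so 1044 days after a Wednesday is Wednesday + 1 = Thursday.

Thursday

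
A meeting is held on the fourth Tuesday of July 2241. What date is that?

July 27, 2241

July 1, 2241 is a Thursday.
The first Tuesday is therefore July 6 (5 days later).
The fourth Tuesday is 6 + 3×7 = July 27.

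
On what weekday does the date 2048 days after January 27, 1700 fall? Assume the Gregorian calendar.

Jan 27, 1700 is a Wednesday.
2048 mod 7 = 4, so 2048 days after a Wednesday is Wednesday + 4 = Sunday.

Sunday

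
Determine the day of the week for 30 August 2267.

Friday

Doomsday rule: the anchor day for the 2200s is Friday. For year 67: 67÷12 = 5 r 7, and 7÷4 = 1, so 5+7+1 = 13.
Friday + 13 ≡ Thursday — that's 2267's doomsday.
In August the doomsday date is Aug 8.
Aug 30 is 22 days after Aug 8; 22 mod 7 = 1, so Thursday + 1 = Friday.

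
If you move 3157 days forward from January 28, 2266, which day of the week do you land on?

Sunday

Jan 28, 2266 is a Sunday.
3157 mod 7 = 0, so 3157 days after a Sunday is Sunday + 0 = Sunday.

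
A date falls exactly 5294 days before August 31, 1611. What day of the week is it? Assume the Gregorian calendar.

First find the weekday of Aug 31, 1611. Doomsday rule: the anchor day for the 1600s is Tuesday. For year 11: 11÷12 = 0 r 11, and 11÷4 = 2, so 0+11+2 = 13.
Tuesday + 13 ≡ Monday — that's 1611's doomsday.
In August the doomsday date is Aug 8.
Aug 31 is 23 days after Aug 8; 23 mod 7 = 2, so Monday + 2 = Wednesday.
5294 mod 7 = 2, so 5294 days before a Wednesday is Wednesday − 2 = Monday.

Monday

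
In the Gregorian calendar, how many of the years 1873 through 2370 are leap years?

Multiples of 4 in [1873,2370]: 124.
Of those, multiples of 100: 5 (not leap unless ÷400).
Multiples of 400: 1.
Leap years = 124 − 5 + 1 = 120.

120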